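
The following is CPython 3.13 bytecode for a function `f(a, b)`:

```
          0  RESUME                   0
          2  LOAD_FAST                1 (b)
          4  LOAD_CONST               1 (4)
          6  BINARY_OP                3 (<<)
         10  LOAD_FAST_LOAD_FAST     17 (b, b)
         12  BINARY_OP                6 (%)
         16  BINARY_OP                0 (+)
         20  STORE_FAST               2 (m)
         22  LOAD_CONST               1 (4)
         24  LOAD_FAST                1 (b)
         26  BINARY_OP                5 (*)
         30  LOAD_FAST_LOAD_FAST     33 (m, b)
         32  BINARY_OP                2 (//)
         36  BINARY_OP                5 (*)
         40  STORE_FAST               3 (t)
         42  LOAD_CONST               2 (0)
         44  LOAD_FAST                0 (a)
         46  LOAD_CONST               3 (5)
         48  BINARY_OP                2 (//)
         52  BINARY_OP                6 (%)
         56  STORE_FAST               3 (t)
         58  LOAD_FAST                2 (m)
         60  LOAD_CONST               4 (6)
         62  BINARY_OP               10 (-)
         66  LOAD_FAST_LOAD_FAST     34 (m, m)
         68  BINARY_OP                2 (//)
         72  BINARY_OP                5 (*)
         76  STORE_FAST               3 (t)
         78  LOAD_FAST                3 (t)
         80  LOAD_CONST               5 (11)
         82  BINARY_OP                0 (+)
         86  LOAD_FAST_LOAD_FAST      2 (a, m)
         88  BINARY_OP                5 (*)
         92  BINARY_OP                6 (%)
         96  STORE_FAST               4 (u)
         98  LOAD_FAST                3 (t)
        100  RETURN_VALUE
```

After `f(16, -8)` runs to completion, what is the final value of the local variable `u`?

LOAD_FAST b → push -8. Stack: [-8]
LOAD_CONST → push 4. Stack: [-8, 4]
BINARY_OP << → -8 << 4 = -128. Stack: [-128]
LOAD_FAST_LOAD_FAST b,b → push -8,-8. Stack: [-128, -8, -8]
BINARY_OP % → -8 % -8 = 0. Stack: [-128, 0]
BINARY_OP + → -128 + 0 = -128. Stack: [-128]
STORE_FAST m → m=-128. Stack: []
LOAD_CONST → push 4. Stack: [4]
LOAD_FAST b → push -8. Stack: [4, -8]
BINARY_OP * → 4 * -8 = -32. Stack: [-32]
LOAD_FAST_LOAD_FAST m,b → push -128,-8. Stack: [-32, -128, -8]
BINARY_OP // → -128 // -8 = 16. Stack: [-32, 16]
BINARY_OP * → -32 * 16 = -512. Stack: [-512]
STORE_FAST t → t=-512. Stack: []
LOAD_CONST → push 0. Stack: [0]
LOAD_FAST a → push 16. Stack: [0, 16]
LOAD_CONST → push 5. Stack: [0, 16, 5]
BINARY_OP // → 16 // 5 = 3. Stack: [0, 3]
BINARY_OP % → 0 % 3 = 0. Stack: [0]
STORE_FAST t → t=0. Stack: []
LOAD_FAST m → push -128. Stack: [-128]
LOAD_CONST → push 6. Stack: [-128, 6]
BINARY_OP - → -128 - 6 = -134. Stack: [-134]
LOAD_FAST_LOAD_FAST m,m → push -128,-128. Stack: [-134, -128, -128]
BINARY_OP // → -128 // -128 = 1. Stack: [-134, 1]
BINARY_OP * → -134 * 1 = -134. Stack: [-134]
STORE_FAST t → t=-134. Stack: []
LOAD_FAST t → push -134. Stack: [-134]
LOAD_CONST → push 11. Stack: [-134, 11]
BINARY_OP + → -134 + 11 = -123. Stack: [-123]
LOAD_FAST_LOAD_FAST a,m → push 16,-128. Stack: [-123, 16, -128]
BINARY_OP * → 16 * -128 = -2048. Stack: [-123, -2048]
BINARY_OP % → -123 % -2048 = -123. Stack: [-123]
STORE_FAST u → u=-123. Stack: []
LOAD_FAST t → push -134. Stack: [-134]
RETURN_VALUE → return -134.

-123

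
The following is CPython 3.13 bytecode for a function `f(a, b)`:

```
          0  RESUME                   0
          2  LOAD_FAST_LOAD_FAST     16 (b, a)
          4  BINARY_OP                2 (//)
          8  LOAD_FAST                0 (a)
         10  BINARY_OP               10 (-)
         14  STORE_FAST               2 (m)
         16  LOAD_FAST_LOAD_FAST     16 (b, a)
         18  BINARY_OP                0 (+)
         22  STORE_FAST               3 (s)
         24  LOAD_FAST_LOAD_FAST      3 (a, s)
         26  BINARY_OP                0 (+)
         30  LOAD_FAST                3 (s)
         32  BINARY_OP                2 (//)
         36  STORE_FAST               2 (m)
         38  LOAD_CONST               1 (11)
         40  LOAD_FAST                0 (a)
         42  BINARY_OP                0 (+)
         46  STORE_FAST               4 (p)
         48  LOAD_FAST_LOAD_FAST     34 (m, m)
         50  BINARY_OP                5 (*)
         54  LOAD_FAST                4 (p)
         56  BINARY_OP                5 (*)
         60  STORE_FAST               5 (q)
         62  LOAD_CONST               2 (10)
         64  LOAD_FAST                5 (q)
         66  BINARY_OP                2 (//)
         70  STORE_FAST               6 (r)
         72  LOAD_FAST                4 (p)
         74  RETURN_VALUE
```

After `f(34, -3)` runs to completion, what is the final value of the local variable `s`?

31

LOAD_FAST_LOAD_FAST b,a → push -3,34. Stack: [-3, 34]
BINARY_OP // → -3 // 34 = -1. Stack: [-1]
LOAD_FAST a → push 34. Stack: [-1, 34]
BINARY_OP - → -1 - 34 = -35. Stack: [-35]
STORE_FAST m → m=-35. Stack: []
LOAD_FAST_LOAD_FAST b,a → push -3,34. Stack: [-3, 34]
BINARY_OP + → -3 + 34 = 31. Stack: [31]
STORE_FAST s → s=31. Stack: []
LOAD_FAST_LOAD_FAST a,s → push 34,31. Stack: [34, 31]
BINARY_OP + → 34 + 31 = 65. Stack: [65]
LOAD_FAST s → push 31. Stack: [65, 31]
BINARY_OP // → 65 // 31 = 2. Stack: [2]
STORE_FAST m → m=2. Stack: []
LOAD_CONST → push 11. Stack: [11]
LOAD_FAST a → push 34. Stack: [11, 34]
BINARY_OP + → 11 + 34 = 45. Stack: [45]
STORE_FAST p → p=45. Stack: []
LOAD_FAST_LOAD_FAST m,m → push 2,2. Stack: [2, 2]
BINARY_OP * → 2 * 2 = 4. Stack: [4]
LOAD_FAST p → push 45. Stack: [4, 45]
BINARY_OP * → 4 * 45 = 180. Stack: [180]
STORE_FAST q → q=180. Stack: []
LOAD_CONST → push 10. Stack: [10]
LOAD_FAST q → push 180. Stack: [10, 180]
BINARY_OP // → 10 // 180 = 0. Stack: [0]
STORE_FAST r → r=0. Stack: []
LOAD_FAST p → push 45. Stack: [45]
RETURN_VALUE → return 45.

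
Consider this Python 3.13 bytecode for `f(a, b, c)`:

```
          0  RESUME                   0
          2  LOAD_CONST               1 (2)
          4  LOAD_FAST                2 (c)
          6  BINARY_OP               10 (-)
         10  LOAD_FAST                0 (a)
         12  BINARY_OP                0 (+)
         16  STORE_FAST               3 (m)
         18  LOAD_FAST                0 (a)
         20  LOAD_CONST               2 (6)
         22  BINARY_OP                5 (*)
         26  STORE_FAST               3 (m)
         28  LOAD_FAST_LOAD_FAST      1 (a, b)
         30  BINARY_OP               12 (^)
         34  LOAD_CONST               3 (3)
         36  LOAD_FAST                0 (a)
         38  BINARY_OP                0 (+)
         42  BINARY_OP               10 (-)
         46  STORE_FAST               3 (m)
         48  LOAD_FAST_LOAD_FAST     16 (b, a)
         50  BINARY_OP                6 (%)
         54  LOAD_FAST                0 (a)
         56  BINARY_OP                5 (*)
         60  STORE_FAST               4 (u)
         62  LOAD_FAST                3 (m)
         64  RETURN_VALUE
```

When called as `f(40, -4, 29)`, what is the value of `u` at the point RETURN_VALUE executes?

1440

LOAD_CONST → push 2. Stack: [2]
LOAD_FAST c → push 29. Stack: [2, 29]
BINARY_OP - → 2 - 29 = -27. Stack: [-27]
LOAD_FAST a → push 40. Stack: [-27, 40]
BINARY_OP + → -27 + 40 = 13. Stack: [13]
STORE_FAST m → m=13. Stack: []
LOAD_FAST a → push 40. Stack: [40]
LOAD_CONST → push 6. Stack: [40, 6]
BINARY_OP * → 40 * 6 = 240. Stack: [240]
STORE_FAST m → m=240. Stack: []
LOAD_FAST_LOAD_FAST a,b → push 40,-4. Stack: [40, -4]
BINARY_OP ^ → 40 ^ -4 = -44. Stack: [-44]
LOAD_CONST → push 3. Stack: [-44, 3]
LOAD_FAST a → push 40. Stack: [-44, 3, 40]
BINARY_OP + → 3 + 40 = 43. Stack: [-44, 43]
BINARY_OP - → -44 - 43 = -87. Stack: [-87]
STORE_FAST m → m=-87. Stack: []
LOAD_FAST_LOAD_FAST b,a → push -4,40. Stack: [-4, 40]
BINARY_OP % → -4 % 40 = 36. Stack: [36]
LOAD_FAST a → push 40. Stack: [36, 40]
BINARY_OP * → 36 * 40 = 1440. Stack: [1440]
STORE_FAST u → u=1440. Stack: []
LOAD_FAST m → push -87. Stack: [-87]
RETURN_VALUE → return -87.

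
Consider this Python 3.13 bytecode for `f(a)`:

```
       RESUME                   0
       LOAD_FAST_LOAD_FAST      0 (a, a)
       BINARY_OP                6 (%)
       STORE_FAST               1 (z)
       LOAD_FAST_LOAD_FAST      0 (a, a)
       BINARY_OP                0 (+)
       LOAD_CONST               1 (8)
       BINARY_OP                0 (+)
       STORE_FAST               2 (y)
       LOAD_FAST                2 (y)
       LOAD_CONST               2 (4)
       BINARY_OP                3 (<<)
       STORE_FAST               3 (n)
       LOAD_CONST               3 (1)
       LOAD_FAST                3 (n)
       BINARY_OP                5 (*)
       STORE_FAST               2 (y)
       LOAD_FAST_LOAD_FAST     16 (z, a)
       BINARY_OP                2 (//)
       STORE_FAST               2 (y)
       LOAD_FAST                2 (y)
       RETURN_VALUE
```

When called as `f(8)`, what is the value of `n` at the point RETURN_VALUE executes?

LOAD_FAST_LOAD_FAST a,a → push 8,8. Stack: [8, 8]
BINARY_OP % → 8 % 8 = 0. Stack: [0]
STORE_FAST z → z=0. Stack: []
LOAD_FAST_LOAD_FAST a,a → push 8,8. Stack: [8, 8]
BINARY_OP + → 8 + 8 = 16. Stack: [16]
LOAD_CONST → push 8. Stack: [16, 8]
BINARY_OP + → 16 + 8 = 24. Stack: [24]
STORE_FAST y → y=24. Stack: []
LOAD_FAST y → push 24. Stack: [24]
LOAD_CONST → push 4. Stack: [24, 4]
BINARY_OP << → 24 << 4 = 384. Stack: [384]
STORE_FAST n → n=384. Stack: []
LOAD_CONST → push 1. Stack: [1]
LOAD_FAST n → push 384. Stack: [1, 384]
BINARY_OP * → 1 * 384 = 384. Stack: [384]
STORE_FAST y → y=384. Stack: []
LOAD_FAST_LOAD_FAST z,a → push 0,8. Stack: [0, 8]
BINARY_OP // → 0 // 8 = 0. Stack: [0]
STORE_FAST y → y=0. Stack: []
LOAD_FAST y → push 0. Stack: [0]
RETURN_VALUE → return 0.

384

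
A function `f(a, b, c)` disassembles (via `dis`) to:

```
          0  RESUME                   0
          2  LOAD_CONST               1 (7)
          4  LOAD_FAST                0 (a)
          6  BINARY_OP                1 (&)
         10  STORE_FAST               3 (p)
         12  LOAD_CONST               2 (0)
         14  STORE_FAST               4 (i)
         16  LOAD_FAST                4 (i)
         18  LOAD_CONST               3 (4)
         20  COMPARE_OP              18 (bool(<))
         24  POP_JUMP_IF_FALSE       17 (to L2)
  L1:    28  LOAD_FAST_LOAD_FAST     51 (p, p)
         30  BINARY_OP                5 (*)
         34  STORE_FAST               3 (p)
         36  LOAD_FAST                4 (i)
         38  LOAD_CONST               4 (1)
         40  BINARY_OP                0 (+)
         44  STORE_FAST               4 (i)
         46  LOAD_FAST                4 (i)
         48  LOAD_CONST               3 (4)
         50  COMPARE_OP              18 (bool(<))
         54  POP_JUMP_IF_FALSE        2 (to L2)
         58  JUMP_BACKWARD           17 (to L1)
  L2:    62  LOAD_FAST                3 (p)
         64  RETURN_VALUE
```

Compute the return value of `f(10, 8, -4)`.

65536

LOAD_CONST → push 7. Stack: [7]
LOAD_FAST a → push 10. Stack: [7, 10]
BINARY_OP & → 7 & 10 = 2. Stack: [2]
STORE_FAST p → p=2. Stack: []
LOAD_CONST → push 0. Stack: [0]
STORE_FAST i → i=0. Stack: []
LOAD_FAST i → push 0. Stack: [0]
LOAD_CONST → push 4. Stack: [0, 4]
COMPARE_OP bool(<) → 0 vs 4 = True. Stack: [True]
POP_JUMP_IF_FALSE → pop True; no jump. Stack: []
LOAD_FAST_LOAD_FAST p,p → push 2,2. Stack: [2, 2]
BINARY_OP * → 2 * 2 = 4. Stack: [4]
STORE_FAST p → p=4. Stack: []
LOAD_FAST i → push 0. Stack: [0]
LOAD_CONST → push 1. Stack: [0, 1]
BINARY_OP + → 0 + 1 = 1. Stack: [1]
STORE_FAST i → i=1. Stack: []
LOAD_FAST i → push 1. Stack: [1]
LOAD_CONST → push 4. Stack: [1, 4]
COMPARE_OP bool(<) → 1 vs 4 = True. Stack: [True]
POP_JUMP_IF_FALSE → pop True; no jump. Stack: []
LOAD_FAST_LOAD_FAST p,p → push 4,4. Stack: [4, 4]
BINARY_OP * → 4 * 4 = 16. Stack: [16]
STORE_FAST p → p=16. Stack: []
LOAD_FAST i → push 1. Stack: [1]
LOAD_CONST → push 1. Stack: [1, 1]
BINARY_OP + → 1 + 1 = 2. Stack: [2]
STORE_FAST i → i=2. Stack: []
LOAD_FAST i → push 2. Stack: [2]
LOAD_CONST → push 4. Stack: [2, 4]
COMPARE_OP bool(<) → 2 vs 4 = True. Stack: [True]
POP_JUMP_IF_FALSE → pop True; no jump. Stack: []
LOAD_FAST_LOAD_FAST p,p → push 16,16. Stack: [16, 16]
BINARY_OP * → 16 * 16 = 256. Stack: [256]
STORE_FAST p → p=256. Stack: []
LOAD_FAST i → push 2. Stack: [2]
LOAD_CONST → push 1. Stack: [2, 1]
BINARY_OP + → 2 + 1 = 3. Stack: [3]
STORE_FAST i → i=3. Stack: []
LOAD_FAST i → push 3. Stack: [3]
LOAD_CONST → push 4. Stack: [3, 4]
COMPARE_OP bool(<) → 3 vs 4 = True. Stack: [True]
POP_JUMP_IF_FALSE → pop True; no jump. Stack: []
LOAD_FAST_LOAD_FAST p,p → push 256,256. Stack: [256, 256]
BINARY_OP * → 256 * 256 = 65536. Stack: [65536]
STORE_FAST p → p=65536. Stack: []
LOAD_FAST i → push 3. Stack: [3]
LOAD_CONST → push 1. Stack: [3, 1]
BINARY_OP + → 3 + 1 = 4. Stack: [4]
STORE_FAST i → i=4. Stack: []
LOAD_FAST i → push 4. Stack: [4]
LOAD_CONST → push 4. Stack: [4, 4]
COMPARE_OP bool(<) → 4 vs 4 = False. Stack: [False]
POP_JUMP_IF_FALSE → pop False; jump. Stack: []
LOAD_FAST p → push 65536. Stack: [65536]
RETURN_VALUE → return 65536.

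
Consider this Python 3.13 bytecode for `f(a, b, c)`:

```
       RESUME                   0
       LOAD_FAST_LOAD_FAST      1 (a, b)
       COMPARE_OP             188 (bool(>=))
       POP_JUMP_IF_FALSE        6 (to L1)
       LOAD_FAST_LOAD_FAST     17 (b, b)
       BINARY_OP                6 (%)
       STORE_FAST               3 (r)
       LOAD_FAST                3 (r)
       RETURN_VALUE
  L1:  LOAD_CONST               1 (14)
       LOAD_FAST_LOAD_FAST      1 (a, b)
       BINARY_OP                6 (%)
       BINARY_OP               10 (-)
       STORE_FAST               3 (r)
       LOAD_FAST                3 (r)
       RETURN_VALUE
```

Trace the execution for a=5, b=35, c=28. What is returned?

LOAD_FAST_LOAD_FAST a,b → push 5,35. Stack: [5, 35]
COMPARE_OP bool(>=) → 5 vs 35 = False. Stack: [False]
POP_JUMP_IF_FALSE → pop False; jump. Stack: []
LOAD_CONST → push 14. Stack: [14]
LOAD_FAST_LOAD_FAST a,b → push 5,35. Stack: [14, 5, 35]
BINARY_OP % → 5 % 35 = 5. Stack: [14, 5]
BINARY_OP - → 14 - 5 = 9. Stack: [9]
STORE_FAST r → r=9. Stack: []
LOAD_FAST r → push 9. Stack: [9]
RETURN_VALUE → return 9.

9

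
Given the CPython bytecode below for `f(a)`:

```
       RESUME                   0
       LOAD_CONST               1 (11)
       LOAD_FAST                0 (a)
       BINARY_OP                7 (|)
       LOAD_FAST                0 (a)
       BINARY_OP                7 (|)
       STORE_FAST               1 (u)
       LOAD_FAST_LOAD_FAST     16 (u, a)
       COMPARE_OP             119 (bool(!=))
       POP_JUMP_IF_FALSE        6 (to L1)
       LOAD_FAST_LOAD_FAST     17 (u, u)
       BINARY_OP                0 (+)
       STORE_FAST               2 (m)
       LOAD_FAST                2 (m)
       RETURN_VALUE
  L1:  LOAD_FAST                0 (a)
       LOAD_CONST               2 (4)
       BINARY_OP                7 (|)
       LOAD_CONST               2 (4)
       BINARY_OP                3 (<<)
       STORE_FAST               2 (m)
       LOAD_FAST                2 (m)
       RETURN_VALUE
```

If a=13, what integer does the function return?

LOAD_CONST → push 11. Stack: [11]
LOAD_FAST a → push 13. Stack: [11, 13]
BINARY_OP | → 11 | 13 = 15. Stack: [15]
LOAD_FAST a → push 13. Stack: [15, 13]
BINARY_OP | → 15 | 13 = 15. Stack: [15]
STORE_FAST u → u=15. Stack: []
LOAD_FAST_LOAD_FAST u,a → push 15,13. Stack: [15, 13]
COMPARE_OP bool(!=) → 15 vs 13 = True. Stack: [True]
POP_JUMP_IF_FALSE → pop True; no jump. Stack: []
LOAD_FAST_LOAD_FAST u,u → push 15,15. Stack: [15, 15]
BINARY_OP + → 15 + 15 = 30. Stack: [30]
STORE_FAST m → m=30. Stack: []
LOAD_FAST m → push 30. Stack: [30]
RETURN_VALUE → return 30.

30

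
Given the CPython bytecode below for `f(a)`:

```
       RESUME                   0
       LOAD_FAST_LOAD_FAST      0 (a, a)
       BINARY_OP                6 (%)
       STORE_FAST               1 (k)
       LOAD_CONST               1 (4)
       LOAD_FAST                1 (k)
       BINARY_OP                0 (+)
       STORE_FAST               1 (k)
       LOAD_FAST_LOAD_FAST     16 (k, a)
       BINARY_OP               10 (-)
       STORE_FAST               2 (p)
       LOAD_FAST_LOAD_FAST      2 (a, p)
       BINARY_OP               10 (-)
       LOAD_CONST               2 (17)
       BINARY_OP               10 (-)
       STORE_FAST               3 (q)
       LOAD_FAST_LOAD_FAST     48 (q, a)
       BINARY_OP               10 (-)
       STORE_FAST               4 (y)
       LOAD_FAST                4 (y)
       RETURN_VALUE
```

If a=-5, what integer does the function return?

LOAD_FAST_LOAD_FAST a,a → push -5,-5. Stack: [-5, -5]
BINARY_OP % → -5 % -5 = 0. Stack: [0]
STORE_FAST k → k=0. Stack: []
LOAD_CONST → push 4. Stack: [4]
LOAD_FAST k → push 0. Stack: [4, 0]
BINARY_OP + → 4 + 0 = 4. Stack: [4]
STORE_FAST k → k=4. Stack: []
LOAD_FAST_LOAD_FAST k,a → push 4,-5. Stack: [4, -5]
BINARY_OP - → 4 - -5 = 9. Stack: [9]
STORE_FAST p → p=9. Stack: []
LOAD_FAST_LOAD_FAST a,p → push -5,9. Stack: [-5, 9]
BINARY_OP - → -5 - 9 = -14. Stack: [-14]
LOAD_CONST → push 17. Stack: [-14, 17]
BINARY_OP - → -14 - 17 = -31. Stack: [-31]
STORE_FAST q → q=-31. Stack: []
LOAD_FAST_LOAD_FAST q,a → push -31,-5. Stack: [-31, -5]
BINARY_OP - → -31 - -5 = -26. Stack: [-26]
STORE_FAST y → y=-26. Stack: []
LOAD_FAST y → push -26. Stack: [-26]
RETURN_VALUE → return -26.

-26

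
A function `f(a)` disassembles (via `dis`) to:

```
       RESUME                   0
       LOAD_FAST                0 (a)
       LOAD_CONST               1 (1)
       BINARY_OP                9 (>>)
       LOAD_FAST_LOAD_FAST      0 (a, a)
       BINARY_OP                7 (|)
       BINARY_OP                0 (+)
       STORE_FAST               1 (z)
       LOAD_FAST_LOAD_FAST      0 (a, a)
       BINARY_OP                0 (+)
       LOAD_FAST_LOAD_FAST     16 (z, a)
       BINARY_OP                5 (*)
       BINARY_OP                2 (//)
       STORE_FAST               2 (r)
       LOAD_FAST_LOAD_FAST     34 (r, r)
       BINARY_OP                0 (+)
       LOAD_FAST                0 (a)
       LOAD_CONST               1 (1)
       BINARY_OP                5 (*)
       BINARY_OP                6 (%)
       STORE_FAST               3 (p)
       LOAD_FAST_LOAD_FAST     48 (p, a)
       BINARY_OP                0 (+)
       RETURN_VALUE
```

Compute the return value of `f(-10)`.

LOAD_FAST a → push -10. Stack: [-10]
LOAD_CONST → push 1. Stack: [-10, 1]
BINARY_OP >> → -10 >> 1 = -5. Stack: [-5]
LOAD_FAST_LOAD_FAST a,a → push -10,-10. Stack: [-5, -10, -10]
BINARY_OP | → -10 | -10 = -10. Stack: [-5, -10]
BINARY_OP + → -5 + -10 = -15. Stack: [-15]
STORE_FAST z → z=-15. Stack: []
LOAD_FAST_LOAD_FAST a,a → push -10,-10. Stack: [-10, -10]
BINARY_OP + → -10 + -10 = -20. Stack: [-20]
LOAD_FAST_LOAD_FAST z,a → push -15,-10. Stack: [-20, -15, -10]
BINARY_OP * → -15 * -10 = 150. Stack: [-20, 150]
BINARY_OP // → -20 // 150 = -1. Stack: [-1]
STORE_FAST r → r=-1. Stack: []
LOAD_FAST_LOAD_FAST r,r → push -1,-1. Stack: [-1, -1]
BINARY_OP + → -1 + -1 = -2. Stack: [-2]
LOAD_FAST a → push -10. Stack: [-2, -10]
LOAD_CONST → push 1. Stack: [-2, -10, 1]
BINARY_OP * → -10 * 1 = -10. Stack: [-2, -10]
BINARY_OP % → -2 % -10 = -2. Stack: [-2]
STORE_FAST p → p=-2. Stack: []
LOAD_FAST_LOAD_FAST p,a → push -2,-10. Stack: [-2, -10]
BINARY_OP + → -2 + -10 = -12. Stack: [-12]
RETURN_VALUE → return -12.

-12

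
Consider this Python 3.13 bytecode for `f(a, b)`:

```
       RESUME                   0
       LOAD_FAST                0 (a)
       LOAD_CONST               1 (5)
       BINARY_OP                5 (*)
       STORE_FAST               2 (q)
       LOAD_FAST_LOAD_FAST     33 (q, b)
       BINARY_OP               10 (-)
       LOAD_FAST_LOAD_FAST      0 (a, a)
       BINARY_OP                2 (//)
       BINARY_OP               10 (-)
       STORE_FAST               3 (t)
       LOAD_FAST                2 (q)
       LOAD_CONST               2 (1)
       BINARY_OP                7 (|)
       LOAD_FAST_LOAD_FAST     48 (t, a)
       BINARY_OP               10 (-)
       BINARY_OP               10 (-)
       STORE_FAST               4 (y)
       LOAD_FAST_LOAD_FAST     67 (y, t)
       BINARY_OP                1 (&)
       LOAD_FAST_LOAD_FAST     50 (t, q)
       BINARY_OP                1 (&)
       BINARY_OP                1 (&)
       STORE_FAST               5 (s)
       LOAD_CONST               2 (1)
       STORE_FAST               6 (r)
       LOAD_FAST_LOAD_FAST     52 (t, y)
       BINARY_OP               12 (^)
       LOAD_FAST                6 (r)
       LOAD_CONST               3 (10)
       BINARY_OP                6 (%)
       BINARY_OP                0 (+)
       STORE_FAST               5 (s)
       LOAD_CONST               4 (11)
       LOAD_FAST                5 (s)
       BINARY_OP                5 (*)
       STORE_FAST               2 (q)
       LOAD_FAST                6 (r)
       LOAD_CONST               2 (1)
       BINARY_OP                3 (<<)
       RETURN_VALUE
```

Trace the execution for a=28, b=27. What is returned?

LOAD_FAST a → push 28. Stack: [28]
LOAD_CONST → push 5. Stack: [28, 5]
BINARY_OP * → 28 * 5 = 140. Stack: [140]
STORE_FAST q → q=140. Stack: []
LOAD_FAST_LOAD_FAST q,b → push 140,27. Stack: [140, 27]
BINARY_OP - → 140 - 27 = 113. Stack: [113]
LOAD_FAST_LOAD_FAST a,a → push 28,28. Stack: [113, 28, 28]
BINARY_OP // → 28 // 28 = 1. Stack: [113, 1]
BINARY_OP - → 113 - 1 = 112. Stack: [112]
STORE_FAST t → t=112. Stack: []
LOAD_FAST q → push 140. Stack: [140]
LOAD_CONST → push 1. Stack: [140, 1]
BINARY_OP | → 140 | 1 = 141. Stack: [141]
LOAD_FAST_LOAD_FAST t,a → push 112,28. Stack: [141, 112, 28]
BINARY_OP - → 112 - 28 = 84. Stack: [141, 84]
BINARY_OP - → 141 - 84 = 57. Stack: [57]
STORE_FAST y → y=57. Stack: []
LOAD_FAST_LOAD_FAST y,t → push 57,112. Stack: [57, 112]
BINARY_OP & → 57 & 112 = 48. Stack: [48]
LOAD_FAST_LOAD_FAST t,q → push 112,140. Stack: [48, 112, 140]
BINARY_OP & → 112 & 140 = 0. Stack: [48, 0]
BINARY_OP & → 48 & 0 = 0. Stack: [0]
STORE_FAST s → s=0. Stack: []
LOAD_CONST → push 1. Stack: [1]
STORE_FAST r → r=1. Stack: []
LOAD_FAST_LOAD_FAST t,y → push 112,57. Stack: [112, 57]
BINARY_OP ^ → 112 ^ 57 = 73. Stack: [73]
LOAD_FAST r → push 1. Stack: [73, 1]
LOAD_CONST → push 10. Stack: [73, 1, 10]
BINARY_OP % → 1 % 10 = 1. Stack: [73, 1]
BINARY_OP + → 73 + 1 = 74. Stack: [74]
STORE_FAST s → s=74. Stack: []
LOAD_CONST → push 11. Stack: [11]
LOAD_FAST s → push 74. Stack: [11, 74]
BINARY_OP * → 11 * 74 = 814. Stack: [814]
STORE_FAST q → q=814. Stack: []
LOAD_FAST r → push 1. Stack: [1]
LOAD_CONST → push 1. Stack: [1, 1]
BINARY_OP << → 1 << 1 = 2. Stack: [2]
RETURN_VALUE → return 2.

2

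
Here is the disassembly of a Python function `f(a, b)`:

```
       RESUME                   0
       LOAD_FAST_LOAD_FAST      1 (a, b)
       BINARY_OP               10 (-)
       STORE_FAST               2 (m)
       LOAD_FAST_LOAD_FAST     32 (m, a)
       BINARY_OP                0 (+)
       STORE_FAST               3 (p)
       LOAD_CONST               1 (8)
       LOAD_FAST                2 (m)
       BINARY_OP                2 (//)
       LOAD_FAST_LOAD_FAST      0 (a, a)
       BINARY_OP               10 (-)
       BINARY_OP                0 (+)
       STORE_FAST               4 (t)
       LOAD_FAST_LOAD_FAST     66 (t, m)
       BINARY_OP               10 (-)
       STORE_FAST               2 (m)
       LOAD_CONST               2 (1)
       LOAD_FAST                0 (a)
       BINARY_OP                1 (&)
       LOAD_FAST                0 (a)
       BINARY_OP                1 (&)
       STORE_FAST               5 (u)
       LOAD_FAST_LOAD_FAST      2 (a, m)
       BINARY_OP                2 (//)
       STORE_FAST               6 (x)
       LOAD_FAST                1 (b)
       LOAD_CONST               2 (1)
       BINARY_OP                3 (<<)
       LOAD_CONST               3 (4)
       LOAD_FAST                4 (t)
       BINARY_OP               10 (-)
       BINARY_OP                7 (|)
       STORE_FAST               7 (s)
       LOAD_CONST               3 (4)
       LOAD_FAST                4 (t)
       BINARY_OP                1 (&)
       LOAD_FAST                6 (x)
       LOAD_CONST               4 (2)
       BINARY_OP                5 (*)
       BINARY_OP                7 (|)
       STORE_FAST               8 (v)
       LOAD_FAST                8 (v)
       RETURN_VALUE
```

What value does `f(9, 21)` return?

4

LOAD_FAST_LOAD_FAST a,b → push 9,21. Stack: [9, 21]
BINARY_OP - → 9 - 21 = -12. Stack: [-12]
STORE_FAST m → m=-12. Stack: []
LOAD_FAST_LOAD_FAST m,a → push -12,9. Stack: [-12, 9]
BINARY_OP + → -12 + 9 = -3. Stack: [-3]
STORE_FAST p → p=-3. Stack: []
LOAD_CONST → push 8. Stack: [8]
LOAD_FAST m → push -12. Stack: [8, -12]
BINARY_OP // → 8 // -12 = -1. Stack: [-1]
LOAD_FAST_LOAD_FAST a,a → push 9,9. Stack: [-1, 9, 9]
BINARY_OP - → 9 - 9 = 0. Stack: [-1, 0]
BINARY_OP + → -1 + 0 = -1. Stack: [-1]
STORE_FAST t → t=-1. Stack: []
LOAD_FAST_LOAD_FAST t,m → push -1,-12. Stack: [-1, -12]
BINARY_OP - → -1 - -12 = 11. Stack: [11]
STORE_FAST m → m=11. Stack: []
LOAD_CONST → push 1. Stack: [1]
LOAD_FAST a → push 9. Stack: [1, 9]
BINARY_OP & → 1 & 9 = 1. Stack: [1]
LOAD_FAST a → push 9. Stack: [1, 9]
BINARY_OP & → 1 & 9 = 1. Stack: [1]
STORE_FAST u → u=1. Stack: []
LOAD_FAST_LOAD_FAST a,m → push 9,11. Stack: [9, 11]
BINARY_OP // → 9 // 11 = 0. Stack: [0]
STORE_FAST x → x=0. Stack: []
LOAD_FAST b → push 21. Stack: [21]
LOAD_CONST → push 1. Stack: [21, 1]
BINARY_OP << → 21 << 1 = 42. Stack: [42]
LOAD_CONST → push 4. Stack: [42, 4]
LOAD_FAST t → push -1. Stack: [42, 4, -1]
BINARY_OP - → 4 - -1 = 5. Stack: [42, 5]
BINARY_OP | → 42 | 5 = 47. Stack: [47]
STORE_FAST s → s=47. Stack: []
LOAD_CONST → push 4. Stack: [4]
LOAD_FAST t → push -1. Stack: [4, -1]
BINARY_OP & → 4 & -1 = 4. Stack: [4]
LOAD_FAST x → push 0. Stack: [4, 0]
LOAD_CONST → push 2. Stack: [4, 0, 2]
BINARY_OP * → 0 * 2 = 0. Stack: [4, 0]
BINARY_OP | → 4 | 0 = 4. Stack: [4]
STORE_FAST v → v=4. Stack: []
LOAD_FAST v → push 4. Stack: [4]
RETURN_VALUE → return 4.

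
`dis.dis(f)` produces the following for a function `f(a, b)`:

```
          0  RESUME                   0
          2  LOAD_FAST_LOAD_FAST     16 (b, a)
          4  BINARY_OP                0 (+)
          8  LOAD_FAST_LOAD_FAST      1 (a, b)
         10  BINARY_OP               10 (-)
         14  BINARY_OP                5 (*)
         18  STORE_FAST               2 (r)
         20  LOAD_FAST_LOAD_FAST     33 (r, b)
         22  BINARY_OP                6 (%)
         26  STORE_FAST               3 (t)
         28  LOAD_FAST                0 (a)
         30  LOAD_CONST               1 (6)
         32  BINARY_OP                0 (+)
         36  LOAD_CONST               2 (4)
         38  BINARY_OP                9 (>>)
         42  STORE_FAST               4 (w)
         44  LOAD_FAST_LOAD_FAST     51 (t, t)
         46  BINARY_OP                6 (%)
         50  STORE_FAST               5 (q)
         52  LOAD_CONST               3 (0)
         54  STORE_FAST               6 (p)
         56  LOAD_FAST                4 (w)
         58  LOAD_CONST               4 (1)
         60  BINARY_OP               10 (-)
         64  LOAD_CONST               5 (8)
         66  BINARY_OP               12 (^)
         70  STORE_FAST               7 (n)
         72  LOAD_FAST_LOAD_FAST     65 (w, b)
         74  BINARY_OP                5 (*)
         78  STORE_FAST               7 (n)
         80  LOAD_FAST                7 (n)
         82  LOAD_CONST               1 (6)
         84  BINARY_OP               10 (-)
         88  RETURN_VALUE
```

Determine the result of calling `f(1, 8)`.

LOAD_FAST_LOAD_FAST b,a → push 8,1. Stack: [8, 1]
BINARY_OP + → 8 + 1 = 9. Stack: [9]
LOAD_FAST_LOAD_FAST a,b → push 1,8. Stack: [9, 1, 8]
BINARY_OP - → 1 - 8 = -7. Stack: [9, -7]
BINARY_OP * → 9 * -7 = -63. Stack: [-63]
STORE_FAST r → r=-63. Stack: []
LOAD_FAST_LOAD_FAST r,b → push -63,8. Stack: [-63, 8]
BINARY_OP % → -63 % 8 = 1. Stack: [1]
STORE_FAST t → t=1. Stack: []
LOAD_FAST a → push 1. Stack: [1]
LOAD_CONST → push 6. Stack: [1, 6]
BINARY_OP + → 1 + 6 = 7. Stack: [7]
LOAD_CONST → push 4. Stack: [7, 4]
BINARY_OP >> → 7 >> 4 = 0. Stack: [0]
STORE_FAST w → w=0. Stack: []
LOAD_FAST_LOAD_FAST t,t → push 1,1. Stack: [1, 1]
BINARY_OP % → 1 % 1 = 0. Stack: [0]
STORE_FAST q → q=0. Stack: []
LOAD_CONST → push 0. Stack: [0]
STORE_FAST p → p=0. Stack: []
LOAD_FAST w → push 0. Stack: [0]
LOAD_CONST → push 1. Stack: [0, 1]
BINARY_OP - → 0 - 1 = -1. Stack: [-1]
LOAD_CONST → push 8. Stack: [-1, 8]
BINARY_OP ^ → -1 ^ 8 = -9. Stack: [-9]
STORE_FAST n → n=-9. Stack: []
LOAD_FAST_LOAD_FAST w,b → push 0,8. Stack: [0, 8]
BINARY_OP * → 0 * 8 = 0. Stack: [0]
STORE_FAST n → n=0. Stack: []
LOAD_FAST n → push 0. Stack: [0]
LOAD_CONST → push 6. Stack: [0, 6]
BINARY_OP - → 0 - 6 = -6. Stack: [-6]
RETURN_VALUE → return -6.

-6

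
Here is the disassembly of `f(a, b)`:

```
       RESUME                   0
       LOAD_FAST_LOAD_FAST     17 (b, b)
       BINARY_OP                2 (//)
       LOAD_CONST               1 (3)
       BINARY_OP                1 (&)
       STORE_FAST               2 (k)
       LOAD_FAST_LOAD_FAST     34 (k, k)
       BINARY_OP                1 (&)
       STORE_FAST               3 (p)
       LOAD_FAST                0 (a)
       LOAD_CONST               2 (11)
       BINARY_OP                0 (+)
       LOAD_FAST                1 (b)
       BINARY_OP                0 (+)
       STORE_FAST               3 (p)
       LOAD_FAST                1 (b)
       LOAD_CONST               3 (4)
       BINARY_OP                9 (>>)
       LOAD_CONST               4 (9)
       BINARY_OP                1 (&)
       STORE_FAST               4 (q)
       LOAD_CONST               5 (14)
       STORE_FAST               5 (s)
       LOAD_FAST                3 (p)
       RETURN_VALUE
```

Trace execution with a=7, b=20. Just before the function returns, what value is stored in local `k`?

LOAD_FAST_LOAD_FAST b,b → push 20,20. Stack: [20, 20]
BINARY_OP // → 20 // 20 = 1. Stack: [1]
LOAD_CONST → push 3. Stack: [1, 3]
BINARY_OP & → 1 & 3 = 1. Stack: [1]
STORE_FAST k → k=1. Stack: []
LOAD_FAST_LOAD_FAST k,k → push 1,1. Stack: [1, 1]
BINARY_OP & → 1 & 1 = 1. Stack: [1]
STORE_FAST p → p=1. Stack: []
LOAD_FAST a → push 7. Stack: [7]
LOAD_CONST → push 11. Stack: [7, 11]
BINARY_OP + → 7 + 11 = 18. Stack: [18]
LOAD_FAST b → push 20. Stack: [18, 20]
BINARY_OP + → 18 + 20 = 38. Stack: [38]
STORE_FAST p → p=38. Stack: []
LOAD_FAST b → push 20. Stack: [20]
LOAD_CONST → push 4. Stack: [20, 4]
BINARY_OP >> → 20 >> 4 = 1. Stack: [1]
LOAD_CONST → push 9. Stack: [1, 9]
BINARY_OP & → 1 & 9 = 1. Stack: [1]
STORE_FAST q → q=1. Stack: []
LOAD_CONST → push 14. Stack: [14]
STORE_FAST s → s=14. Stack: []
LOAD_FAST p → push 38. Stack: [38]
RETURN_VALUE → return 38.

1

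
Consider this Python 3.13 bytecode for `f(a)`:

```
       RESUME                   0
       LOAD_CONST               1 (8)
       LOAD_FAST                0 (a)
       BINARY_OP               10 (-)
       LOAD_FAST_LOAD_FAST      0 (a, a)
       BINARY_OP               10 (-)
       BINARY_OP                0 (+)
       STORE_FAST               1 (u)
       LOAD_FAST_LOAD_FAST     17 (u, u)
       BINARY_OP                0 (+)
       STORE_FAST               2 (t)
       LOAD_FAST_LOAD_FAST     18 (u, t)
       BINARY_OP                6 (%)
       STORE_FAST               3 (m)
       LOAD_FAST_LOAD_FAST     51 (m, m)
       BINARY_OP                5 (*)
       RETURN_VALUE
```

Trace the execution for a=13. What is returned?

25

LOAD_CONST → push 8. Stack: [8]
LOAD_FAST a → push 13. Stack: [8, 13]
BINARY_OP - → 8 - 13 = -5. Stack: [-5]
LOAD_FAST_LOAD_FAST a,a → push 13,13. Stack: [-5, 13, 13]
BINARY_OP - → 13 - 13 = 0. Stack: [-5, 0]
BINARY_OP + → -5 + 0 = -5. Stack: [-5]
STORE_FAST u → u=-5. Stack: []
LOAD_FAST_LOAD_FAST u,u → push -5,-5. Stack: [-5, -5]
BINARY_OP + → -5 + -5 = -10. Stack: [-10]
STORE_FAST t → t=-10. Stack: []
LOAD_FAST_LOAD_FAST u,t → push -5,-10. Stack: [-5, -10]
BINARY_OP % → -5 % -10 = -5. Stack: [-5]
STORE_FAST m → m=-5. Stack: []
LOAD_FAST_LOAD_FAST m,m → push -5,-5. Stack: [-5, -5]
BINARY_OP * → -5 * -5 = 25. Stack: [25]
RETURN_VALUE → return 25.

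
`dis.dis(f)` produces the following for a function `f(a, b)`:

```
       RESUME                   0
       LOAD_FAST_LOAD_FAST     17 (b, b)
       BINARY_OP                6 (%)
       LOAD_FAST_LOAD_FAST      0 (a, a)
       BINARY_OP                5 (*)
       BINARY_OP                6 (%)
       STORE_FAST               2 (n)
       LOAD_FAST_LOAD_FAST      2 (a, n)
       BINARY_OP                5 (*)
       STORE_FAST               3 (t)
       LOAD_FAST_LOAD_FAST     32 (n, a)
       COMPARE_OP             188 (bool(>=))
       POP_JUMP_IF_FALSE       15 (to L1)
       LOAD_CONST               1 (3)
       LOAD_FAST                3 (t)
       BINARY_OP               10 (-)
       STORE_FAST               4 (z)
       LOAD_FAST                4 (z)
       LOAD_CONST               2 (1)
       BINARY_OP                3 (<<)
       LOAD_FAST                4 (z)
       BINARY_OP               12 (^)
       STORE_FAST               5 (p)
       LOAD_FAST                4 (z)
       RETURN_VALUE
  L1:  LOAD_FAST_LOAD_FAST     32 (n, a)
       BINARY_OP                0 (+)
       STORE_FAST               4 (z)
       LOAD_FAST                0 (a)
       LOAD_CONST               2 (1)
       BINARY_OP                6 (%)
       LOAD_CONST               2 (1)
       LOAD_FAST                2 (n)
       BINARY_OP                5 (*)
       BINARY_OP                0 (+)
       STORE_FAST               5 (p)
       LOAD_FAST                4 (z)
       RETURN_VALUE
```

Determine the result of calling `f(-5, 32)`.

LOAD_FAST_LOAD_FAST b,b → push 32,32. Stack: [32, 32]
BINARY_OP % → 32 % 32 = 0. Stack: [0]
LOAD_FAST_LOAD_FAST a,a → push -5,-5. Stack: [0, -5, -5]
BINARY_OP * → -5 * -5 = 25. Stack: [0, 25]
BINARY_OP % → 0 % 25 = 0. Stack: [0]
STORE_FAST n → n=0. Stack: []
LOAD_FAST_LOAD_FAST a,n → push -5,0. Stack: [-5, 0]
BINARY_OP * → -5 * 0 = 0. Stack: [0]
STORE_FAST t → t=0. Stack: []
LOAD_FAST_LOAD_FAST n,a → push 0,-5. Stack: [0, -5]
COMPARE_OP bool(>=) → 0 vs -5 = True. Stack: [True]
POP_JUMP_IF_FALSE → pop True; no jump. Stack: []
LOAD_CONST → push 3. Stack: [3]
LOAD_FAST t → push 0. Stack: [3, 0]
BINARY_OP - → 3 - 0 = 3. Stack: [3]
STORE_FAST z → z=3. Stack: []
LOAD_FAST z → push 3. Stack: [3]
LOAD_CONST → push 1. Stack: [3, 1]
BINARY_OP << → 3 << 1 = 6. Stack: [6]
LOAD_FAST z → push 3. Stack: [6, 3]
BINARY_OP ^ → 6 ^ 3 = 5. Stack: [5]
STORE_FAST p → p=5. Stack: []
LOAD_FAST z → push 3. Stack: [3]
RETURN_VALUE → return 3.

3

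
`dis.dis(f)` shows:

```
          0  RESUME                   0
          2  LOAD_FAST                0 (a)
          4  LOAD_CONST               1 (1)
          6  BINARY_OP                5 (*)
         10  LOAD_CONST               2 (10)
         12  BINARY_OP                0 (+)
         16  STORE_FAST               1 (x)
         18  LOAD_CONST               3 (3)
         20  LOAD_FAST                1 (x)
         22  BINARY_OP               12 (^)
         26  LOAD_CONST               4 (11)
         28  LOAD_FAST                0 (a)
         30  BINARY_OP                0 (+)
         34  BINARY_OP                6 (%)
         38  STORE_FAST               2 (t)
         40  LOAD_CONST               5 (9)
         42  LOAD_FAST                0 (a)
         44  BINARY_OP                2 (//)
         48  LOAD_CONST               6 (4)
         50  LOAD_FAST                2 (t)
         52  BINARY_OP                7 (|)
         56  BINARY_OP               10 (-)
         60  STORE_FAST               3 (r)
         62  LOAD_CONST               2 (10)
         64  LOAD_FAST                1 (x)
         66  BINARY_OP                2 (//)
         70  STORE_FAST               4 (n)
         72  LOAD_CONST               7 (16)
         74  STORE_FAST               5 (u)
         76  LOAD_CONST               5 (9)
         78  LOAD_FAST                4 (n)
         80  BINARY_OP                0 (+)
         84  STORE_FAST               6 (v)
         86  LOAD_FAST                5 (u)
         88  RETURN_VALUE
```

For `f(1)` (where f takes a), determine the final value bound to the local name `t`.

8

LOAD_FAST a → push 1. Stack: [1]
LOAD_CONST → push 1. Stack: [1, 1]
BINARY_OP * → 1 * 1 = 1. Stack: [1]
LOAD_CONST → push 10. Stack: [1, 10]
BINARY_OP + → 1 + 10 = 11. Stack: [11]
STORE_FAST x → x=11. Stack: []
LOAD_CONST → push 3. Stack: [3]
LOAD_FAST x → push 11. Stack: [3, 11]
BINARY_OP ^ → 3 ^ 11 = 8. Stack: [8]
LOAD_CONST → push 11. Stack: [8, 11]
LOAD_FAST a → push 1. Stack: [8, 11, 1]
BINARY_OP + → 11 + 1 = 12. Stack: [8, 12]
BINARY_OP % → 8 % 12 = 8. Stack: [8]
STORE_FAST t → t=8. Stack: []
LOAD_CONST → push 9. Stack: [9]
LOAD_FAST a → push 1. Stack: [9, 1]
BINARY_OP // → 9 // 1 = 9. Stack: [9]
LOAD_CONST → push 4. Stack: [9, 4]
LOAD_FAST t → push 8. Stack: [9, 4, 8]
BINARY_OP | → 4 | 8 = 12. Stack: [9, 12]
BINARY_OP - → 9 - 12 = -3. Stack: [-3]
STORE_FAST r → r=-3. Stack: []
LOAD_CONST → push 10. Stack: [10]
LOAD_FAST x → push 11. Stack: [10, 11]
BINARY_OP // → 10 // 11 = 0. Stack: [0]
STORE_FAST n → n=0. Stack: []
LOAD_CONST → push 16. Stack: [16]
STORE_FAST u → u=16. Stack: []
LOAD_CONST → push 9. Stack: [9]
LOAD_FAST n → push 0. Stack: [9, 0]
BINARY_OP + → 9 + 0 = 9. Stack: [9]
STORE_FAST v → v=9. Stack: []
LOAD_FAST u → push 16. Stack: [16]
RETURN_VALUE → return 16.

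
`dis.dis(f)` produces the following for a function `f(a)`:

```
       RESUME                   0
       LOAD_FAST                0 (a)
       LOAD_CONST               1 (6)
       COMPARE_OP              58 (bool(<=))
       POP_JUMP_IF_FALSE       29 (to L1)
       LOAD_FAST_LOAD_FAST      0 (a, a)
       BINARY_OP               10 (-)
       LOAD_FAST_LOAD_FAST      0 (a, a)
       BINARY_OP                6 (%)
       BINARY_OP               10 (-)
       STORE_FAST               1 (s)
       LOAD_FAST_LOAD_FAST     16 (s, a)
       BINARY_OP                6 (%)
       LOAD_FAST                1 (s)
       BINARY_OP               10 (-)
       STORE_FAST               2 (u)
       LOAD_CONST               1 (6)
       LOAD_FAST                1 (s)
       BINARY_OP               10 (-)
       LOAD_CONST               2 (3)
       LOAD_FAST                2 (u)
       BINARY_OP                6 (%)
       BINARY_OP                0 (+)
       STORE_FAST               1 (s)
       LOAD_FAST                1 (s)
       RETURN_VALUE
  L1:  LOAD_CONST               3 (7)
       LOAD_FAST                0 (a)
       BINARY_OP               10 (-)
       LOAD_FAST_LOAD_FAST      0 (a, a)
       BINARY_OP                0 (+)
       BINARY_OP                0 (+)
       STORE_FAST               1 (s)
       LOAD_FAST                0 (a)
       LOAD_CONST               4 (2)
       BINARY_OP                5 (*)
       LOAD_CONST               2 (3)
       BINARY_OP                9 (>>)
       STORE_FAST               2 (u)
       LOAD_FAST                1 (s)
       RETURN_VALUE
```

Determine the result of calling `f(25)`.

32

LOAD_FAST a → push 25. Stack: [25]
LOAD_CONST → push 6. Stack: [25, 6]
COMPARE_OP bool(<=) → 25 vs 6 = False. Stack: [False]
POP_JUMP_IF_FALSE → pop False; jump. Stack: []
LOAD_CONST → push 7. Stack: [7]
LOAD_FAST a → push 25. Stack: [7, 25]
BINARY_OP - → 7 - 25 = -18. Stack: [-18]
LOAD_FAST_LOAD_FAST a,a → push 25,25. Stack: [-18, 25, 25]
BINARY_OP + → 25 + 25 = 50. Stack: [-18, 50]
BINARY_OP + → -18 + 50 = 32. Stack: [32]
STORE_FAST s → s=32. Stack: []
LOAD_FAST a → push 25. Stack: [25]
LOAD_CONST → push 2. Stack: [25, 2]
BINARY_OP * → 25 * 2 = 50. Stack: [50]
LOAD_CONST → push 3. Stack: [50, 3]
BINARY_OP >> → 50 >> 3 = 6. Stack: [6]
STORE_FAST u → u=6. Stack: []
LOAD_FAST s → push 32. Stack: [32]
RETURN_VALUE → return 32.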